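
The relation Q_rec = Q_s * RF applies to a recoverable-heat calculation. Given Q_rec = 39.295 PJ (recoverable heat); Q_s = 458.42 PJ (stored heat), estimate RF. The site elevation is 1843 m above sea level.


RF = Q_rec / Q_s
RF = 39.295 / 458.42
RF = 0.085718


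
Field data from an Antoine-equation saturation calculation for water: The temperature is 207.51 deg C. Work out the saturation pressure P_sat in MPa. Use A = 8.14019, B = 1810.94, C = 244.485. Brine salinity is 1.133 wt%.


P_sat = 10^(A - B/(C + T)) / 760 * 0.101325
P_sat = 10^(8.14019 - 1810.94/(244.485 + 207.51)) / 760 * 0.101325
P_sat = 1.8136 MPa


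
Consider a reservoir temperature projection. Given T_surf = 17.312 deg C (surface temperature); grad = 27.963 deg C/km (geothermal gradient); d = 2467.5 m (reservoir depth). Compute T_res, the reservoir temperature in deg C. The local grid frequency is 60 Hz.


T_res = T_surf + grad * d / 1000
T_res = 17.312 + 27.963 * 2467.5 / 1000
T_res = 86.311 deg C


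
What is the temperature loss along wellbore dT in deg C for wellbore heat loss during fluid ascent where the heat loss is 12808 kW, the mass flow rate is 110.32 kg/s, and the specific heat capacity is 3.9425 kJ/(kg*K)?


dT = Q_loss / (mdot * cp)
dT = 12808 / (110.32 * 3.9425)
dT = 29.44797 K
Convert (temperature difference, 1 K = 1 deg C): 29.44797 K = 29.44797 deg C
dT = 29.448 deg C


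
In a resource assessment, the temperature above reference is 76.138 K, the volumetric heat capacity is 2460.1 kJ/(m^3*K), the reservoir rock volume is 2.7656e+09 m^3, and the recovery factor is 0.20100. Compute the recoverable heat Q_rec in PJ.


Step 1: Q_s = Vr*rhoc*dT/1e12 = 2.7656e+09*2460.1*76.138/1e12 = 518.0165 PJ
Step 2: Q_rec = Q_s * RF = 518.0165 * 0.201 = 104.12 PJ
Q_rec = 104.12 PJ


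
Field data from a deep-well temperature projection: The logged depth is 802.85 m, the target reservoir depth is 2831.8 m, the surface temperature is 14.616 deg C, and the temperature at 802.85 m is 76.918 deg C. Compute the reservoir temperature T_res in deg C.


Step 1: grad = (T_d1 - T_surf)/d1 * 1000 = (76.918 - 14.616)/802.85 * 1000 = 77.60105 deg C/km
Step 2: T_res = T_surf + grad*d2/1000 = 14.616 + 77.60105*2831.8/1000 = 234.37 deg C
T_res = 234.37 deg C


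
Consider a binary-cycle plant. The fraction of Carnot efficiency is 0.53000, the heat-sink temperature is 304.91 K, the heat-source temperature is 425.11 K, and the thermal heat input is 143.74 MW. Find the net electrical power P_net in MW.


Step 1: eta = (1 - Tc/Th)*f = (1 - 304.91/425.11)*0.53 = 0.1498577
Step 2: P_net = eta * Q_in = 0.1498577 * 143.74 = 21.541 MW
P_net = 21.541 MW


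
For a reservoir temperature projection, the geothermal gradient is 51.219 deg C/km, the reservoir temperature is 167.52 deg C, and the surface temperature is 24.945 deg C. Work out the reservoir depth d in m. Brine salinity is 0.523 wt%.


d = (T_res - T_surf) / grad * 1000
d = (167.52 - 24.945) / 51.219 * 1000
d = 2783.6 m


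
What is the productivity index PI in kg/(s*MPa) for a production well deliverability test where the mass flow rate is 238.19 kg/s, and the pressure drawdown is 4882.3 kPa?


PI = mdot * 1000 / dP
PI = 238.19 * 1000 / 4882.3
PI = 48.786 kg/(s*MPa)


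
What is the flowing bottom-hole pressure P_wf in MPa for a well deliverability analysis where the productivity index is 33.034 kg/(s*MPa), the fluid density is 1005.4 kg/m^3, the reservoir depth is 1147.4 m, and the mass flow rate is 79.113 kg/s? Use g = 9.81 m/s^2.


Step 1: P_i = rho*g*h/1e6 = 1005.4*9.81*1147.4/1e6 = 11.31678 MPa
Step 2: P_wf = P_i - mdot/PI = 11.31678 - 79.113/33.034 = 8.9219 MPa
P_wf = 8.9219 MPa


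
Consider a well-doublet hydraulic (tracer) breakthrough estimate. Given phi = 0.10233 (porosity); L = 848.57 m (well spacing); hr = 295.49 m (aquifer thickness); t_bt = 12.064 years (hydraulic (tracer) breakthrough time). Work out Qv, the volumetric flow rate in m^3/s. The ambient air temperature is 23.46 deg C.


Qv = pi*hr*phi*L^2 / (3*t_bt*365.25*86400)
Qv = pi*295.49*0.10233*848.57^2 / (3*12.064*365.25*86400)
Qv = 0.059890 m^3/s


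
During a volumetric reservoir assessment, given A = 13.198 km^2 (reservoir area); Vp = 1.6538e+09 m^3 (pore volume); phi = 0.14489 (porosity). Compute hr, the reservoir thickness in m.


hr = Vp / (A * 1e6 * phi)
hr = 1.6538e+09 / (13.198 * 1e6 * 0.14489)
hr = 864.84 m


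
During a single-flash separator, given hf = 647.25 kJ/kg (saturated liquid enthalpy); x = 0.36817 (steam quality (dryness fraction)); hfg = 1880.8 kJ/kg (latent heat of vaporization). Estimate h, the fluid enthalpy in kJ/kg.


h = hf + x * hfg
h = 647.25 + 0.36817 * 1880.8
h = 1339.7 kJ/kg


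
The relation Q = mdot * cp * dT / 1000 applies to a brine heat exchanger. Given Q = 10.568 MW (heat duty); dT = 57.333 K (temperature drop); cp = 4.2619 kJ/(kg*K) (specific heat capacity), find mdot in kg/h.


mdot = Q * 1000 / (cp * dT)
mdot = 10.568 * 1000 / (4.2619 * 57.333)
mdot = 43.24988 kg/s
Convert: 43.24988 kg/s * 3600.0 = 1.5570e+05 kg/h
mdot = 1.5570e+05 kg/h


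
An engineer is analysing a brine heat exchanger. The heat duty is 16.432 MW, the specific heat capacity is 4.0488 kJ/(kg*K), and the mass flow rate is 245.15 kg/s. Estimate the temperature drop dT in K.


dT = Q * 1000 / (mdot * cp)
dT = 16.432 * 1000 / (245.15 * 4.0488)
dT = 16.555 K


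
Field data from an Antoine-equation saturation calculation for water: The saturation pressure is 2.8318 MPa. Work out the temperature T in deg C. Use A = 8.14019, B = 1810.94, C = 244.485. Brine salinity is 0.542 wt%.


T = B / (A - log10(P_sat * 760 / 0.101325)) - C
T = 1810.94 / (8.14019 - log10(2.8318 * 760 / 0.101325)) - 244.485
T = 230.45 deg C


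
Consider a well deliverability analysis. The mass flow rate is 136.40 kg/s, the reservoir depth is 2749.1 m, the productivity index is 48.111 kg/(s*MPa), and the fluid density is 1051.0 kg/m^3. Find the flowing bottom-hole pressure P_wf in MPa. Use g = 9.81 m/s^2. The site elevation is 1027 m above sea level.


Step 1: P_i = rho*g*h/1e6 = 1051.0*9.81*2749.1/1e6 = 28.34407 MPa
Step 2: P_wf = P_i - mdot/PI = 28.34407 - 136.4/48.111 = 25.509 MPa
P_wf = 25.509 MPa


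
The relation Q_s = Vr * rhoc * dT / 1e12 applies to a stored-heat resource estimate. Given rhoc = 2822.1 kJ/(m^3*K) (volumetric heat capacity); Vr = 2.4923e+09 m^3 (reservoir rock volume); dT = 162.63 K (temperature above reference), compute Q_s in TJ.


Q_s = Vr * rhoc * dT / 1e12
Q_s = 2.4923e+09 * 2822.1 * 162.63 / 1e12
Q_s = 1143.861 PJ
Convert: 1143.861 PJ * 1000.0 = 1.1439e+06 TJ
Q_s = 1.1439e+06 TJ


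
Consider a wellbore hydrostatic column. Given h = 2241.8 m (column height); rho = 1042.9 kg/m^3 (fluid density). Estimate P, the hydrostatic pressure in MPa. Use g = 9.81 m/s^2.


P = rho * g * h / 1e6
P = 1042.9 * 9.81 * 2241.8 / 1e6
P = 22.936 MPa


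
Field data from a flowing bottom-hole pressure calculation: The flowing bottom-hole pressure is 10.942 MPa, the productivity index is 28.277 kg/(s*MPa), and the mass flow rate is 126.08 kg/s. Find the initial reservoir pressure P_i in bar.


P_i = P_wf + mdot / PI
P_i = 10.942 + 126.08 / 28.277
P_i = 15.40075 MPa
Convert: 15.40075 MPa * 10.0 = 154.01 bar
P_i = 154.01 bar


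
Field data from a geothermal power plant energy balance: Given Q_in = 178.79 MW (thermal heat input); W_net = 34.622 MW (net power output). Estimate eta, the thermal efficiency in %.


eta = W_net / Q_in * 100
eta = 34.622 / 178.79 * 100
eta = 19.365 %


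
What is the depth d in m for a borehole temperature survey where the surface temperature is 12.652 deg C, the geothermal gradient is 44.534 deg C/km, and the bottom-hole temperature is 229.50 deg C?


d = (T_d - T_surf) / grad * 1000
d = (229.50 - 12.652) / 44.534 * 1000
d = 4869.3 m


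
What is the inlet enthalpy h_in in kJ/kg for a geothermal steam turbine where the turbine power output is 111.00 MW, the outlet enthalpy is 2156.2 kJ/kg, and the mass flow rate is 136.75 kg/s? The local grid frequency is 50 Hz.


h_in = h_out + P * 1000 / mdot
h_in = 2156.2 + 111.00 * 1000 / 136.75
h_in = 2967.9 kJ/kg


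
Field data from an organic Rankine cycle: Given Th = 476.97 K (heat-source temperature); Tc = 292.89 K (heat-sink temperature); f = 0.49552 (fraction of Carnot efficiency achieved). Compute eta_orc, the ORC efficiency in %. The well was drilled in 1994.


eta_orc = (1 - Tc/Th) * f * 100
eta_orc = (1 - 292.89/476.97) * 0.49552 * 100
eta_orc = 19.124 %


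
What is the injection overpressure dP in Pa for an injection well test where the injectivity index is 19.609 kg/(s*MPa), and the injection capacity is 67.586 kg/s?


dP = mdot * 1000 / II
dP = 67.586 * 1000 / 19.609
dP = 3446.683 kPa
Convert: 3446.683 kPa * 1000.0 = 3.4467e+06 Pa
dP = 3.4467e+06 Pa


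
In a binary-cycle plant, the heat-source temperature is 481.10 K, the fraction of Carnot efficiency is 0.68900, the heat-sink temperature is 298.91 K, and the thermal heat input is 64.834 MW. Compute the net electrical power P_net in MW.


Step 1: eta = (1 - Tc/Th)*f = (1 - 298.91/481.1)*0.689 = 0.2609206
Step 2: P_net = eta * Q_in = 0.2609206 * 64.834 = 16.917 MW
P_net = 16.917 MW


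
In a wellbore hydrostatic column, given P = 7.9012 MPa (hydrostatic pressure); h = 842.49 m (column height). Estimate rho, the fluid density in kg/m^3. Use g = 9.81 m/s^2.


rho = P * 1e6 / (g * h)
rho = 7.9012 * 1e6 / (9.81 * 842.49)
rho = 956.00 kg/m^3


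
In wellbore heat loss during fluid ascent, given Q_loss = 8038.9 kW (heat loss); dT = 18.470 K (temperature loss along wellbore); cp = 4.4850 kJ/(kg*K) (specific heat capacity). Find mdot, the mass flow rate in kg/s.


mdot = Q_loss / (cp * dT)
mdot = 8038.9 / (4.4850 * 18.470)
mdot = 97.044 kg/s


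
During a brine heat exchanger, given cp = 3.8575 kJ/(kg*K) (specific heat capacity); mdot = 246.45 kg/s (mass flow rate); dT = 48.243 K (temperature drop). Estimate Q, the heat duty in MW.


Q = mdot * cp * dT / 1000
Q = 246.45 * 3.8575 * 48.243 / 1000
Q = 45.864 MW


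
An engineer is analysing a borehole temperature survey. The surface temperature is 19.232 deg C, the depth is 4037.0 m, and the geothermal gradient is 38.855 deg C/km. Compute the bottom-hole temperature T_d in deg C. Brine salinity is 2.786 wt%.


T_d = T_surf + grad * d / 1000
T_d = 19.232 + 38.855 * 4037.0 / 1000
T_d = 176.09 deg C


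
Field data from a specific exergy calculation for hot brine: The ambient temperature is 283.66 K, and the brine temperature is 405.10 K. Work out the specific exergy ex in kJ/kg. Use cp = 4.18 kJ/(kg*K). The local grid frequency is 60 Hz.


ex = cp * ((T_b - T_0) - T_0 * ln(T_b/T_0))
ex = 4.18 * ((405.10 - 283.66) - 283.66 * ln(405.10/283.66))
ex = 85.086 kJ/kg


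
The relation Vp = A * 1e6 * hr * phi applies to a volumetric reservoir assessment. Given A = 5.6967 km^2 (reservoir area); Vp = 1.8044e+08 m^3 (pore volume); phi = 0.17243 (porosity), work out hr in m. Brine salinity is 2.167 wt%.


hr = Vp / (A * 1e6 * phi)
hr = 1.8044e+08 / (5.6967 * 1e6 * 0.17243)
hr = 183.69 m


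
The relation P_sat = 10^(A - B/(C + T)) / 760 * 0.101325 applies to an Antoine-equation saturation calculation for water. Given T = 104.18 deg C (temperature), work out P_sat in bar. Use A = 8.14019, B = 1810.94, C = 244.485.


P_sat = 10^(A - B/(C + T)) / 760 * 0.101325
P_sat = 10^(8.14019 - 1810.94/(244.485 + 104.18)) / 760 * 0.101325
P_sat = 0.1178061 MPa
Convert: 0.1178061 MPa * 10.0 = 1.1781 bar
P_sat = 1.1781 bar


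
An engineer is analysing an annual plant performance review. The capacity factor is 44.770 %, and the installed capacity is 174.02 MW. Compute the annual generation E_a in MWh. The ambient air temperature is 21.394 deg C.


E_a = CF / 100 * cap * 8760
E_a = 44.770 / 100 * 174.02 * 8760
E_a = 6.8248e+05 MWh


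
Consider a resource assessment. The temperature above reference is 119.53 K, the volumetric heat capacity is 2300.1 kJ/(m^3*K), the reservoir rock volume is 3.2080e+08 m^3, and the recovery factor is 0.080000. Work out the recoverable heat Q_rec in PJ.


Step 1: Q_s = Vr*rhoc*dT/1e12 = 3.2080e+08*2300.1*119.53/1e12 = 88.19785 PJ
Step 2: Q_rec = Q_s * RF = 88.19785 * 0.08 = 7.0558 PJ
Q_rec = 7.0558 PJ


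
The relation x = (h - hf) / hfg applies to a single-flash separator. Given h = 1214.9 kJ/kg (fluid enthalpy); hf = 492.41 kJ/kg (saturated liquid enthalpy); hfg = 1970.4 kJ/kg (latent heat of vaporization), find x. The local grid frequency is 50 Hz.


x = (h - hf) / hfg
x = (1214.9 - 492.41) / 1970.4
x = 0.36667


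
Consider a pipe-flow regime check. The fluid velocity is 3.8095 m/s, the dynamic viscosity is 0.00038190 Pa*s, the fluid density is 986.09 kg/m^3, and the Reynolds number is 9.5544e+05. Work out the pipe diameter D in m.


D = Re * mu / (rho * vel)
D = 9.5544e+05 * 0.00038190 / (986.09 * 3.8095)
D = 0.097133 m


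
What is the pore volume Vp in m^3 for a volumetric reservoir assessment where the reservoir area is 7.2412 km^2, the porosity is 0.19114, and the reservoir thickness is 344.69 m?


Vp = A * 1e6 * hr * phi
Vp = 7.2412 * 1e6 * 344.69 * 0.19114
Vp = 4.7708e+08 m^3


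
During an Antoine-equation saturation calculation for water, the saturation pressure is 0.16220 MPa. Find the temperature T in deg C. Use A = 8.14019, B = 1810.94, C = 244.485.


T = B / (A - log10(P_sat * 760 / 0.101325)) - C
T = 1810.94 / (8.14019 - log10(0.16220 * 760 / 0.101325)) - 244.485
T = 113.76 deg C


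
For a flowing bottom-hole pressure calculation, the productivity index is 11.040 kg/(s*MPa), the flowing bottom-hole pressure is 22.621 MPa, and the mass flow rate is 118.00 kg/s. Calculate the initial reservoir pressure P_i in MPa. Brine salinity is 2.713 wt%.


P_i = P_wf + mdot / PI
P_i = 22.621 + 118.00 / 11.040
P_i = 33.309 MPa


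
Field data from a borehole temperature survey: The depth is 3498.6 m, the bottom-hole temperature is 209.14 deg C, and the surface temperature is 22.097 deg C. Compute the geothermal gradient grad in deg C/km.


grad = (T_d - T_surf) / d * 1000
grad = (209.14 - 22.097) / 3498.6 * 1000
grad = 53.462 deg C/km


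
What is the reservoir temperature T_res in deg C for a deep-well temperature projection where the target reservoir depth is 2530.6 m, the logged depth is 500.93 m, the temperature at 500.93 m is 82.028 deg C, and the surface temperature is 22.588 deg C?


Step 1: grad = (T_d1 - T_surf)/d1 * 1000 = (82.028 - 22.588)/500.93 * 1000 = 118.6593 deg C/km
Step 2: T_res = T_surf + grad*d2/1000 = 22.588 + 118.6593*2530.6/1000 = 322.87 deg C
T_res = 322.87 deg C


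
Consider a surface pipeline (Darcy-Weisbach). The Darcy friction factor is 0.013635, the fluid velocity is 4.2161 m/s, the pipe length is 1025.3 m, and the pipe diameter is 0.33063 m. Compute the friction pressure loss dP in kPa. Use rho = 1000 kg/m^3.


dP = f * (L/D) * (rho*vel^2/2) / 1000
dP = 0.013635 * (1025.3/0.33063) * (1000*4.2161^2/2) / 1000
dP = 375.80 kPa


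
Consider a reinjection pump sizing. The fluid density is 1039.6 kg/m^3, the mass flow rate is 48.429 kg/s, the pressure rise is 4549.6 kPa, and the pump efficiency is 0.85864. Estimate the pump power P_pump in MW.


P_pump = mdot * dP / (rho * eta)
P_pump = 48.429 * 4549.6 / (1039.6 * 0.85864)
P_pump = 246.8319 kW
Convert: 246.8319 kW * 0.001 = 0.24683 MW
P_pump = 0.24683 MW


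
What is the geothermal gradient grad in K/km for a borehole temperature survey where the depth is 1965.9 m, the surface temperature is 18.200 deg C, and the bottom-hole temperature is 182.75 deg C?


grad = (T_d - T_surf) / d * 1000
grad = (182.75 - 18.200) / 1965.9 * 1000
grad = 83.70212 deg C/km
Convert: 83.70212 deg C/km * 1.0 = 83.702 K/km
grad = 83.702 K/km


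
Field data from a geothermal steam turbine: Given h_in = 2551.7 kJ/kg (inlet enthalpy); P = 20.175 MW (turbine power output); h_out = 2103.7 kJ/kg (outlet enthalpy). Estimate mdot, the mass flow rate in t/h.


mdot = P * 1000 / (h_in - h_out)
mdot = 20.175 * 1000 / (2551.7 - 2103.7)
mdot = 45.03348 kg/s
Convert: 45.03348 kg/s * 3.6 = 162.12 t/h
mdot = 162.12 t/h


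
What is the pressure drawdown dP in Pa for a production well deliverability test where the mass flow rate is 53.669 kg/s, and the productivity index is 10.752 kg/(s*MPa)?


dP = mdot * 1000 / PI
dP = 53.669 * 1000 / 10.752
dP = 4991.536 kPa
Convert: 4991.536 kPa * 1000.0 = 4.9915e+06 Pa
dP = 4.9915e+06 Pa


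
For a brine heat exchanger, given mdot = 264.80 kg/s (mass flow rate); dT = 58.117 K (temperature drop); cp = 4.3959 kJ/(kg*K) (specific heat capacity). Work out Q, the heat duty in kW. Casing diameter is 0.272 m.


Q = mdot * cp * dT / 1000
Q = 264.80 * 4.3959 * 58.117 / 1000
Q = 67.65018 MW
Convert: 67.65018 MW * 1000.0 = 67650 kW
Q = 67650 kW


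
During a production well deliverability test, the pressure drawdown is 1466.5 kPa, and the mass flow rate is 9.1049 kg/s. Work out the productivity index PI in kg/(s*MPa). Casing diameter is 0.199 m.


PI = mdot * 1000 / dP
PI = 9.1049 * 1000 / 1466.5
PI = 6.2086 kg/(s*MPa)


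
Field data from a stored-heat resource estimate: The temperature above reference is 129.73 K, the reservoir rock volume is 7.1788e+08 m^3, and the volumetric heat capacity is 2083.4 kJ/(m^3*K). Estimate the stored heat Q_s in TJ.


Q_s = Vr * rhoc * dT / 1e12
Q_s = 7.1788e+08 * 2083.4 * 129.73 / 1e12
Q_s = 194.0282 PJ
Convert: 194.0282 PJ * 1000.0 = 1.9403e+05 TJ
Q_s = 1.9403e+05 TJ


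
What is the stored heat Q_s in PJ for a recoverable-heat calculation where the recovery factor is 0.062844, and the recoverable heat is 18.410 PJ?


Q_s = Q_rec / RF
Q_s = 18.410 / 0.062844
Q_s = 292.95 PJ


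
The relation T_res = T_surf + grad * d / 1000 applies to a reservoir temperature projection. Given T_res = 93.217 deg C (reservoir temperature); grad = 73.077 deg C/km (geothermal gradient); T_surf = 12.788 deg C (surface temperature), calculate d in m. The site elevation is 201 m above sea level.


d = (T_res - T_surf) / grad * 1000
d = (93.217 - 12.788) / 73.077 * 1000
d = 1100.6 m


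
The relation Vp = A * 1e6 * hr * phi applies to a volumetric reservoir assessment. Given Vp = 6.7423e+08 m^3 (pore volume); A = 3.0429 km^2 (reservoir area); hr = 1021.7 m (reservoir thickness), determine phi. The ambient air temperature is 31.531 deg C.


phi = Vp / (A * 1e6 * hr)
phi = 6.7423e+08 / (3.0429 * 1e6 * 1021.7)
phi = 0.21687


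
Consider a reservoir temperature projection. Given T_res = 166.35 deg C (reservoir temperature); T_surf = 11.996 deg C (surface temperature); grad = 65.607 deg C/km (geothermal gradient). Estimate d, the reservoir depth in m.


d = (T_res - T_surf) / grad * 1000
d = (166.35 - 11.996) / 65.607 * 1000
d = 2352.7 m


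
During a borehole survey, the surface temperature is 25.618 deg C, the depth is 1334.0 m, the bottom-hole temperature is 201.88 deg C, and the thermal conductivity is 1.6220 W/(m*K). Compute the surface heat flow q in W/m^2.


Step 1: grad = (T_d - T_surf)/d * 1000 = (201.88 - 25.618)/1334.0 * 1000 = 132.1304 deg C/km
Step 2: q = k * grad / 1000 = 1.622 * 132.1304 / 1000 = 0.21432 W/m^2
q = 0.21432 W/m^2


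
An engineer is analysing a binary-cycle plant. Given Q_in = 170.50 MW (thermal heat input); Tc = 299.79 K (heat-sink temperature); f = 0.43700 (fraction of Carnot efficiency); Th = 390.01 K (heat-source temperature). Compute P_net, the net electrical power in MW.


Step 1: eta = (1 - Tc/Th)*f = (1 - 299.79/390.01)*0.437 = 0.1010901
Step 2: P_net = eta * Q_in = 0.1010901 * 170.5 = 17.236 MW
P_net = 17.236 MW


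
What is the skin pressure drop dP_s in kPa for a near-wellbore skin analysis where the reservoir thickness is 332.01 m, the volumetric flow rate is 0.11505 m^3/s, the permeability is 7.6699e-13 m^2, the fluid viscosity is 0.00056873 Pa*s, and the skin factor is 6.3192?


dP_s = S * q * mu / (2*pi*k*hr) / 1000
dP_s = 6.3192 * 0.11505 * 0.00056873 / (2*pi*7.6699e-13*332.01) / 1000
dP_s = 258.42 kPa


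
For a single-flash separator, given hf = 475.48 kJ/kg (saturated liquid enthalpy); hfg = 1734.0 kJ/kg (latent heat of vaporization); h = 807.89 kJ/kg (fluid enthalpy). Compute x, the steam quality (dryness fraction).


x = (h - hf) / hfg
x = (807.89 - 475.48) / 1734.0
x = 0.19170


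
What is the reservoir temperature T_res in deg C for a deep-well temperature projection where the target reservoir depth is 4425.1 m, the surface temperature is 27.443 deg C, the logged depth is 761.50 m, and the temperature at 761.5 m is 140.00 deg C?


Step 1: grad = (T_d1 - T_surf)/d1 * 1000 = (140.0 - 27.443)/761.5 * 1000 = 147.8096 deg C/km
Step 2: T_res = T_surf + grad*d2/1000 = 27.443 + 147.8096*4425.1/1000 = 681.52 deg C
T_res = 681.52 deg C


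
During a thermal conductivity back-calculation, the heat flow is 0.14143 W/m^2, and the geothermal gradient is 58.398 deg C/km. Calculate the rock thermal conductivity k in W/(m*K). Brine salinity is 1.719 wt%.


k = q / (grad / 1000)
k = 0.14143 / (58.398 / 1000)
k = 2.4218 W/(m*K)


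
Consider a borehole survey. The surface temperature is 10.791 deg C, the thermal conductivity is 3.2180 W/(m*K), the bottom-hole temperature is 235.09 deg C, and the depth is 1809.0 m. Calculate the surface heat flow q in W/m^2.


Step 1: grad = (T_d - T_surf)/d * 1000 = (235.09 - 10.791)/1809.0 * 1000 = 123.9906 deg C/km
Step 2: q = k * grad / 1000 = 3.218 * 123.9906 / 1000 = 0.39900 W/m^2
q = 0.39900 W/m^2


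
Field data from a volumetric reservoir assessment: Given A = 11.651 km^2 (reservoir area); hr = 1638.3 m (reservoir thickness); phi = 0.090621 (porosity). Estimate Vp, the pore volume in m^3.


Vp = A * 1e6 * hr * phi
Vp = 11.651 * 1e6 * 1638.3 * 0.090621
Vp = 1.7298e+09 m^3


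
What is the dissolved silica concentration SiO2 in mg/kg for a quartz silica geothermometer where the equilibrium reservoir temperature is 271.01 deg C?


SiO2 = 10^(5.19 - 1309/(T_eq + 273.15))
SiO2 = 10^(5.19 - 1309/(271.01 + 273.15))
SiO2 = 608.78 mg/kg


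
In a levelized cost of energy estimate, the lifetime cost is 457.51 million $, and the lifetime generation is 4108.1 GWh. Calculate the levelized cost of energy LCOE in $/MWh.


LCOE = C_tot / E_tot * 100
LCOE = 457.51 / 4108.1 * 100
LCOE = 11.13678 cents/kWh
Convert: 11.13678 cents/kWh * 10.0 = 111.37 $/MWh
LCOE = 111.37 $/MWh


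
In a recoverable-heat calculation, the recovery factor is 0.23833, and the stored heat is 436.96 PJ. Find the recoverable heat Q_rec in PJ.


Q_rec = Q_s * RF
Q_rec = 436.96 * 0.23833
Q_rec = 104.14 PJ


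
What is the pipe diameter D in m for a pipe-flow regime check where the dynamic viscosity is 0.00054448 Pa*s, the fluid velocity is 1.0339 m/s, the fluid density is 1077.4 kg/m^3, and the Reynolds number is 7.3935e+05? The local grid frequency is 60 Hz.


D = Re * mu / (rho * vel)
D = 7.3935e+05 * 0.00054448 / (1077.4 * 1.0339)
D = 0.36139 m


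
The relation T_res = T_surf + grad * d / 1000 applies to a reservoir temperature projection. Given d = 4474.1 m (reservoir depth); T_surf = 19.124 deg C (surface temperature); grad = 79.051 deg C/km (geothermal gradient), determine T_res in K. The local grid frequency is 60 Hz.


T_res = T_surf + grad * d / 1000
T_res = 19.124 + 79.051 * 4474.1 / 1000
T_res = 372.8061 deg C
Convert to K: 372.8061 + 273.15 = 645.96 K
T_res = 645.96 K


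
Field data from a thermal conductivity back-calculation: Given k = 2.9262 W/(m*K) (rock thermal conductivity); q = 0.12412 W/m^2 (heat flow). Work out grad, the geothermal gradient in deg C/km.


grad = q / k * 1000
grad = 0.12412 / 2.9262 * 1000
grad = 42.417 deg C/km


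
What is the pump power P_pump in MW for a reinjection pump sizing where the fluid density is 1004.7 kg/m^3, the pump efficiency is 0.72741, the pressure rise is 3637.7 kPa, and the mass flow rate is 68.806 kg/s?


P_pump = mdot * dP / (rho * eta)
P_pump = 68.806 * 3637.7 / (1004.7 * 0.72741)
P_pump = 342.4818 kW
Convert: 342.4818 kW * 0.001 = 0.34248 MW
P_pump = 0.34248 MW


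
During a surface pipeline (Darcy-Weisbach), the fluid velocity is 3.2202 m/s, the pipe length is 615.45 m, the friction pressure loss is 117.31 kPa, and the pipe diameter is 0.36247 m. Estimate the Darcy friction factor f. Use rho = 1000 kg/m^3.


f = dP*1000 / ((L/D)*(rho*vel^2/2))
f = 117.31*1000 / ((615.45/0.36247)*(1000*3.2202^2/2))
f = 0.013325


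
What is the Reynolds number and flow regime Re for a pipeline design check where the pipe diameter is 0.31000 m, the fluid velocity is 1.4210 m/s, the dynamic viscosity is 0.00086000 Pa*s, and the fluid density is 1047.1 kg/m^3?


Step 1: Re = rho*vel*D/mu = 1047.1*1.421*0.31/0.00086 = 5.3635e+05
Step 2: Re = 5.3635e+05 > 4000, so flow is turbulent.
Re = 5.3635e+05 (turbulent)


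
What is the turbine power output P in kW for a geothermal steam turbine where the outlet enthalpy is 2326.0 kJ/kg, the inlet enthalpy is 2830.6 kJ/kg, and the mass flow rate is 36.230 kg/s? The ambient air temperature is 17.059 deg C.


P = mdot * (h_in - h_out) / 1000
P = 36.230 * (2830.6 - 2326.0) / 1000
P = 18.28166 MW
Convert: 18.28166 MW * 1000.0 = 18282 kW
P = 18282 kW


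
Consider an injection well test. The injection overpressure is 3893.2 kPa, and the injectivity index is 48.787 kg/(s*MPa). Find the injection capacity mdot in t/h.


mdot = II * dP / 1000
mdot = 48.787 * 3893.2 / 1000
mdot = 189.9375 kg/s
Convert: 189.9375 kg/s * 3.6 = 683.77 t/h
mdot = 683.77 t/h


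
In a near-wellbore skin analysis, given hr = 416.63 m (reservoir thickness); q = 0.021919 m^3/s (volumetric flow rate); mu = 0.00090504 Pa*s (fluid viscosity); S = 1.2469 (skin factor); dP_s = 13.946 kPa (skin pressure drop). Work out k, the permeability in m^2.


k = S*q*mu / (2*pi*dP_s*1000*hr)
k = 1.2469*0.021919*0.00090504 / (2*pi*13.946*1000*416.63)
k = 6.7755e-13 m^2


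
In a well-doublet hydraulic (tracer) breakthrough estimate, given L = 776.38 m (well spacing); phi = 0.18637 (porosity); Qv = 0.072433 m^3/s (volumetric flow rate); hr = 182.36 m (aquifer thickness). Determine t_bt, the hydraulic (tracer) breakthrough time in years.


t_bt = pi * hr * phi * L^2 / (3 * Qv) / (365.25*86400)
t_bt = pi * 182.36 * 0.18637 * 776.38^2 / (3 * 0.072433) / (365.25*86400)
t_bt = 9.3852 years


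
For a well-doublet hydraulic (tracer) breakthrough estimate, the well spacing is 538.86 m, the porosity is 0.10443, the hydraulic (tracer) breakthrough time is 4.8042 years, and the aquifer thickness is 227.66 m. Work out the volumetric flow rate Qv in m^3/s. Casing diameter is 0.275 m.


Qv = pi*hr*phi*L^2 / (3*t_bt*365.25*86400)
Qv = pi*227.66*0.10443*538.86^2 / (3*4.8042*365.25*86400)
Qv = 0.047683 m^3/s


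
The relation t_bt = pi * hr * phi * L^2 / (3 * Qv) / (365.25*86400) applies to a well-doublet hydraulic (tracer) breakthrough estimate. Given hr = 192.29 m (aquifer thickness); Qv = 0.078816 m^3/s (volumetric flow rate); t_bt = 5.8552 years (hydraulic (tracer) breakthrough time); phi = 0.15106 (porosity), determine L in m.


L = sqrt(t_bt*365.25*86400*3*Qv / (pi*hr*phi))
L = sqrt(5.8552*365.25*86400*3*0.078816 / (pi*192.29*0.15106))
L = 691.93 m


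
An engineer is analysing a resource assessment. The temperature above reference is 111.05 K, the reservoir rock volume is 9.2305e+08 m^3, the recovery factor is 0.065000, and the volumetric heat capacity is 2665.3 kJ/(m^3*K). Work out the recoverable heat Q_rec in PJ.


Step 1: Q_s = Vr*rhoc*dT/1e12 = 9.2305e+08*2665.3*111.05/1e12 = 273.2058 PJ
Step 2: Q_rec = Q_s * RF = 273.2058 * 0.065 = 17.758 PJ
Q_rec = 17.758 PJ


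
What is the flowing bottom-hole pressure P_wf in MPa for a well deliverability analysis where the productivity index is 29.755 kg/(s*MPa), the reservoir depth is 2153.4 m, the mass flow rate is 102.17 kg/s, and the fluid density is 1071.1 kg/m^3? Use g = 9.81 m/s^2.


Step 1: P_i = rho*g*h/1e6 = 1071.1*9.81*2153.4/1e6 = 22.62683 MPa
Step 2: P_wf = P_i - mdot/PI = 22.62683 - 102.17/29.755 = 19.193 MPa
P_wf = 19.193 MPa


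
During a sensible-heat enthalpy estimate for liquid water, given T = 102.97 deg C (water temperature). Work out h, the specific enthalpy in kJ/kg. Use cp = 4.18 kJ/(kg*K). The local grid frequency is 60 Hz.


h = cp * T
h = 4.18 * 102.97
h = 430.41 kJ/kg


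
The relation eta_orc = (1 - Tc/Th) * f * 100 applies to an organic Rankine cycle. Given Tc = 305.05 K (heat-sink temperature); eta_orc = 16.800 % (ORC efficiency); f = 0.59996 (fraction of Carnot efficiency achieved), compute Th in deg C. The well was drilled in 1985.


Th = Tc / (1 - (eta_orc/100)/f)
Th = 305.05 / (1 - (16.800/100)/0.59996)
Th = 423.6915 K
Convert to deg C: 423.6915 - 273.15 = 150.54 deg C
Th = 150.54 deg C


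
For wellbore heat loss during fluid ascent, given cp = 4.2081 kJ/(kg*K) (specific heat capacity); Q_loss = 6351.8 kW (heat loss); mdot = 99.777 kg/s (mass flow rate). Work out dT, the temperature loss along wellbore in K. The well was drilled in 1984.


dT = Q_loss / (mdot * cp)
dT = 6351.8 / (99.777 * 4.2081)
dT = 15.128 K


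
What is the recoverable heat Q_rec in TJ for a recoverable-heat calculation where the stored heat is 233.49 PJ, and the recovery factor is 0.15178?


Q_rec = Q_s * RF
Q_rec = 233.49 * 0.15178
Q_rec = 35.43911 PJ
Convert: 35.43911 PJ * 1000.0 = 35439 TJ
Q_rec = 35439 TJ


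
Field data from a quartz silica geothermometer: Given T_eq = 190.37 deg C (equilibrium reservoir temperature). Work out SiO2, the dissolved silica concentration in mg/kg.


SiO2 = 10^(5.19 - 1309/(T_eq + 273.15))
SiO2 = 10^(5.19 - 1309/(190.37 + 273.15))
SiO2 = 232.25 mg/kg


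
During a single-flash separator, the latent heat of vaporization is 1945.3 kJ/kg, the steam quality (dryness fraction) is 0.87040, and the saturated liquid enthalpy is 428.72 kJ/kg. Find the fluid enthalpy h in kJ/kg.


h = hf + x * hfg
h = 428.72 + 0.87040 * 1945.3
h = 2121.9 kJ/kg


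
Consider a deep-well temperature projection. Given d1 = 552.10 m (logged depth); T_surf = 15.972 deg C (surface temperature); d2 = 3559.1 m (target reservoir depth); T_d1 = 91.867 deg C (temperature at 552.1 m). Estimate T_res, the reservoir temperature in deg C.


Step 1: grad = (T_d1 - T_surf)/d1 * 1000 = (91.867 - 15.972)/552.1 * 1000 = 137.4660 deg C/km
Step 2: T_res = T_surf + grad*d2/1000 = 15.972 + 137.4660*3559.1/1000 = 505.23 deg C
T_res = 505.23 deg C


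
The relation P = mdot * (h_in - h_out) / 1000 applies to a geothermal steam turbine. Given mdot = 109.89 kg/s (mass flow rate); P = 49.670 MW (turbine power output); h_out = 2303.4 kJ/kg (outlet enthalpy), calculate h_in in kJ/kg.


h_in = h_out + P * 1000 / mdot
h_in = 2303.4 + 49.670 * 1000 / 109.89
h_in = 2755.4 kJ/kg


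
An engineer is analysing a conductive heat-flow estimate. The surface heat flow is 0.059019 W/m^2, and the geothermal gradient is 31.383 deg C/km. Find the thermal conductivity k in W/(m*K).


k = q * 1000 / grad
k = 0.059019 * 1000 / 31.383
k = 1.8806 W/(m*K)


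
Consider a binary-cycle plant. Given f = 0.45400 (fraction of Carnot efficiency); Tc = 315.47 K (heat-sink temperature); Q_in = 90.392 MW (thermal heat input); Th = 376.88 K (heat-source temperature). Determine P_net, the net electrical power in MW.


Step 1: eta = (1 - Tc/Th)*f = (1 - 315.47/376.88)*0.454 = 0.07397617
Step 2: P_net = eta * Q_in = 0.07397617 * 90.392 = 6.6869 MW
P_net = 6.6869 MW


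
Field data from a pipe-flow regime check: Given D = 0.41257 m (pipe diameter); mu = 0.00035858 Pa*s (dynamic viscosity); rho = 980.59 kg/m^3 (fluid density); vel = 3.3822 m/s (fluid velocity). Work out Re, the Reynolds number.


Re = rho * vel * D / mu
Re = 980.59 * 3.3822 * 0.41257 / 0.00035858
Re = 3.8159e+06


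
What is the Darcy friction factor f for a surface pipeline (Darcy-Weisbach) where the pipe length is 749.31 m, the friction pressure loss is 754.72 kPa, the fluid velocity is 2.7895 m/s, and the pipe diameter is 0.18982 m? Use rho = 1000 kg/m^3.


f = dP*1000 / ((L/D)*(rho*vel^2/2))
f = 754.72*1000 / ((749.31/0.18982)*(1000*2.7895^2/2))
f = 0.049141


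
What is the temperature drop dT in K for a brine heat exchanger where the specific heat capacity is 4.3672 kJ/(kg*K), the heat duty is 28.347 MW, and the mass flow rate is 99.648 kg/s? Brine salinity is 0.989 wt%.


dT = Q * 1000 / (mdot * cp)
dT = 28.347 * 1000 / (99.648 * 4.3672)
dT = 65.138 K


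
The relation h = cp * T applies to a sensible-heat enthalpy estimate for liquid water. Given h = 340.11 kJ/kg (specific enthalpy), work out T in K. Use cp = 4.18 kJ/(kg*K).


T = h / cp
T = 340.11 / 4.18
T = 81.36603 deg C
Convert to K: 81.36603 + 273.15 = 354.52 K
T = 354.52 K


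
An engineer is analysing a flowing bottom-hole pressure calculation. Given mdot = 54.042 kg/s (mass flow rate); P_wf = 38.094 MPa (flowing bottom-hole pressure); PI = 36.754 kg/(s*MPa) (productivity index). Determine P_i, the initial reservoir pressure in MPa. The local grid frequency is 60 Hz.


P_i = P_wf + mdot / PI
P_i = 38.094 + 54.042 / 36.754
P_i = 39.564 MPa


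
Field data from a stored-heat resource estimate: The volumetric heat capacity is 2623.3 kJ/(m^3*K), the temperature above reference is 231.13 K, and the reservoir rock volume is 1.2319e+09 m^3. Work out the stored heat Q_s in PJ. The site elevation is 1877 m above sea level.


Q_s = Vr * rhoc * dT / 1e12
Q_s = 1.2319e+09 * 2623.3 * 231.13 / 1e12
Q_s = 746.93 PJ


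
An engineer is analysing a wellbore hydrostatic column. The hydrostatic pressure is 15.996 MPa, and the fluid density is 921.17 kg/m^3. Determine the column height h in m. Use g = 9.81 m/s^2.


h = P * 1e6 / (g * rho)
h = 15.996 * 1e6 / (9.81 * 921.17)
h = 1770.1 m


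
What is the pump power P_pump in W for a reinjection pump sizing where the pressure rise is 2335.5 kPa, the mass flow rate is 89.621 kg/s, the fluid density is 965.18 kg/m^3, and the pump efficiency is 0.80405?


P_pump = mdot * dP / (rho * eta)
P_pump = 89.621 * 2335.5 / (965.18 * 0.80405)
P_pump = 269.7108 kW
Convert: 269.7108 kW * 1000.0 = 2.6971e+05 W
P_pump = 2.6971e+05 W


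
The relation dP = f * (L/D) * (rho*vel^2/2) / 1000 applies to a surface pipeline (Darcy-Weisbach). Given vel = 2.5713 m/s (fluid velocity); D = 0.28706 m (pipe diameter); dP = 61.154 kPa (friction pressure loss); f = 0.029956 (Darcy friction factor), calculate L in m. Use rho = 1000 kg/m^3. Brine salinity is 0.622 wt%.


L = dP*1000*D / (f*rho*vel^2/2)
L = 61.154*1000*0.28706 / (0.029956*1000*2.5713^2/2)
L = 177.27 m


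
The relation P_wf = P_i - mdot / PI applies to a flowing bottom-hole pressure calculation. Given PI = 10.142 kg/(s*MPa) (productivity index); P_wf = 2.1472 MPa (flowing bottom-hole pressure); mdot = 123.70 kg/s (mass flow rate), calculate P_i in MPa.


P_i = P_wf + mdot / PI
P_i = 2.1472 + 123.70 / 10.142
P_i = 14.344 MPa


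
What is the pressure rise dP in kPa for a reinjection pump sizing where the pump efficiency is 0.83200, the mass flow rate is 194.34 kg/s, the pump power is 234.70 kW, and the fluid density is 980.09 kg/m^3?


dP = P_pump * rho * eta / mdot
dP = 234.70 * 980.09 * 0.83200 / 194.34
dP = 984.78 kPa


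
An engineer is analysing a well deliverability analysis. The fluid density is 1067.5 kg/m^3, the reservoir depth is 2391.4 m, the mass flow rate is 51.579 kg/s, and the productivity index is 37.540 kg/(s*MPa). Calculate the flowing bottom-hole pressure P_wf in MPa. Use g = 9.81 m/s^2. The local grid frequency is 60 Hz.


Step 1: P_i = rho*g*h/1e6 = 1067.5*9.81*2391.4/1e6 = 25.04316 MPa
Step 2: P_wf = P_i - mdot/PI = 25.04316 - 51.579/37.54 = 23.669 MPa
P_wf = 23.669 MPa


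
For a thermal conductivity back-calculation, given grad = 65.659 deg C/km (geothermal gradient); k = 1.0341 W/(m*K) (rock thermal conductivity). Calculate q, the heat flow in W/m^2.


q = k * grad / 1000
q = 1.0341 * 65.659 / 1000
q = 0.067898 W/m^2


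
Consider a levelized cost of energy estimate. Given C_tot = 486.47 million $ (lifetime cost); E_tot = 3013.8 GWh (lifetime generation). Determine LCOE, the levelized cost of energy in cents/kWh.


LCOE = C_tot / E_tot * 100
LCOE = 486.47 / 3013.8 * 100
LCOE = 16.141 cents/kWh


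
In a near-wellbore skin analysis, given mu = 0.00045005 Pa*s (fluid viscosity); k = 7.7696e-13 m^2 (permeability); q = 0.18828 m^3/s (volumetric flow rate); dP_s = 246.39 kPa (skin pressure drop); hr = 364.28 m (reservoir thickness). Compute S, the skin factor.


S = dP_s * 1000 * 2*pi*k*hr / (q*mu)
S = 246.39 * 1000 * 2*pi*7.7696e-13*364.28 / (0.18828*0.00045005)
S = 5.1710


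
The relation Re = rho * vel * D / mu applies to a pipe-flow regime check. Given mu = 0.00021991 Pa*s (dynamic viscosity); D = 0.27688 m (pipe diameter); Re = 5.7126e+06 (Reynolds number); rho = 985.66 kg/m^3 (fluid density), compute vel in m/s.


vel = Re * mu / (rho * D)
vel = 5.7126e+06 * 0.00021991 / (985.66 * 0.27688)
vel = 4.6032 m/s


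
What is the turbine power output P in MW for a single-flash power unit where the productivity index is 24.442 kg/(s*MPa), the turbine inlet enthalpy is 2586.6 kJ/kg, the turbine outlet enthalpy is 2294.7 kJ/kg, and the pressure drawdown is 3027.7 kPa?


Step 1: mdot = PI * dP / 1000 = 24.442 * 3027.7 / 1000 = 74.00304 kg/s
Step 2: P = mdot*(h_in - h_out)/1000 = 74.00304*(2586.6 - 2294.7)/1000 = 21.601 MW
P = 21.601 MW


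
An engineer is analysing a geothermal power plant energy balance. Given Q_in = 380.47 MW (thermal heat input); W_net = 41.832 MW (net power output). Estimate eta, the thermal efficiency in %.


eta = W_net / Q_in * 100
eta = 41.832 / 380.47 * 100
eta = 10.995 %


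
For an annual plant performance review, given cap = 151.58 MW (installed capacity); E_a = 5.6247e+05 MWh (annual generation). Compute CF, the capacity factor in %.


CF = E_a / (cap * 8760) * 100
CF = 5.6247e+05 / (151.58 * 8760) * 100
CF = 42.360 %


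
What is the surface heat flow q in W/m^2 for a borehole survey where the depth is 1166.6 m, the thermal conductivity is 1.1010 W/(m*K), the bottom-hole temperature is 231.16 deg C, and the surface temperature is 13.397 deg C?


Step 1: grad = (T_d - T_surf)/d * 1000 = (231.16 - 13.397)/1166.6 * 1000 = 186.6647 deg C/km
Step 2: q = k * grad / 1000 = 1.101 * 186.6647 / 1000 = 0.20552 W/m^2
q = 0.20552 W/m^2


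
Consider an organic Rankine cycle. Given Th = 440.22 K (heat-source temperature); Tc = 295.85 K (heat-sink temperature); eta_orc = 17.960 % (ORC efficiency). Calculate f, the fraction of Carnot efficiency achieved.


f = (eta_orc/100) / (1 - Tc/Th)
f = (17.960/100) / (1 - 295.85/440.22)
f = 0.54765


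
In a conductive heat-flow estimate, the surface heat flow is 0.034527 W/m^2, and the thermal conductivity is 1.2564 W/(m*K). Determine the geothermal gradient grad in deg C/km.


grad = q * 1000 / k
grad = 0.034527 * 1000 / 1.2564
grad = 27.481 deg C/km


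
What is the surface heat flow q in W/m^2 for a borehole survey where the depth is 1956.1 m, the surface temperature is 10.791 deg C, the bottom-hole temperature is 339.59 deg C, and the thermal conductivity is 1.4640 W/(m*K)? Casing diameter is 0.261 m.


Step 1: grad = (T_d - T_surf)/d * 1000 = (339.59 - 10.791)/1956.1 * 1000 = 168.0891 deg C/km
Step 2: q = k * grad / 1000 = 1.464 * 168.0891 / 1000 = 0.24608 W/m^2
q = 0.24608 W/m^2


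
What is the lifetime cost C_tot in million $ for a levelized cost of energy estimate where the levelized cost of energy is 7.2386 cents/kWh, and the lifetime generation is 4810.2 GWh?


C_tot = LCOE / 100 * E_tot
C_tot = 7.2386 / 100 * 4810.2
C_tot = 348.19 million $


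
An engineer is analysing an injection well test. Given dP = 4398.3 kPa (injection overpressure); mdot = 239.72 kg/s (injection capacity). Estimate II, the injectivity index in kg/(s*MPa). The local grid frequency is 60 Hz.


II = mdot * 1000 / dP
II = 239.72 * 1000 / 4398.3
II = 54.503 kg/(s*MPa)
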